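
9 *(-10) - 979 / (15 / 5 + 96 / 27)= -14121 / 59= -239.34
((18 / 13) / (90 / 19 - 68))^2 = 0.00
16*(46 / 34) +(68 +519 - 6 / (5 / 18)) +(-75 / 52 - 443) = 630313 / 4420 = 142.60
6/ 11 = 0.55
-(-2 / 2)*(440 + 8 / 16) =881 / 2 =440.50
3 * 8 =24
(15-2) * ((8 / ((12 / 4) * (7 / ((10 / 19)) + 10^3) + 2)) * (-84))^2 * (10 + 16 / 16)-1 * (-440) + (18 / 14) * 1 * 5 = 2936814686525 / 6477208927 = 453.41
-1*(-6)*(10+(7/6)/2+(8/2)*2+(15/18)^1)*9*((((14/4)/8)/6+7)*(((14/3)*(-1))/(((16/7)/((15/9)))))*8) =-38760715/192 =-201878.72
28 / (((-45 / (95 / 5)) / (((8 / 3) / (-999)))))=4256 / 134865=0.03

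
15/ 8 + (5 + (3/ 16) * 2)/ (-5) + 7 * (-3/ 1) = -101/ 5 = -20.20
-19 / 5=-3.80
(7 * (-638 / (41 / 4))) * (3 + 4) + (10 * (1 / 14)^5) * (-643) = -33627039591 / 11025392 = -3049.96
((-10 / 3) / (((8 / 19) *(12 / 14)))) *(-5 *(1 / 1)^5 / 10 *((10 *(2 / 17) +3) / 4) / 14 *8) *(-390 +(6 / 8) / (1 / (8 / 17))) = -310270 / 289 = -1073.60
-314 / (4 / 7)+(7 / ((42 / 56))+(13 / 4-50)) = -7043 / 12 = -586.92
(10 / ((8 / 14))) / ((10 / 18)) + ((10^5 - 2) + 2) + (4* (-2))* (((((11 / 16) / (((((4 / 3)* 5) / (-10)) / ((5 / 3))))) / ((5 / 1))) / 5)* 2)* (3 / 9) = 1500478 / 15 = 100031.87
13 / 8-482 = -3843 / 8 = -480.38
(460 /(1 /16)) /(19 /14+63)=103040 /901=114.36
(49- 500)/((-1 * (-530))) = -451/530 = -0.85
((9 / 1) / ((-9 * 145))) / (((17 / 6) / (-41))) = 246 / 2465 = 0.10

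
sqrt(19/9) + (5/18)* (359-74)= sqrt(19)/3 + 475/6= 80.62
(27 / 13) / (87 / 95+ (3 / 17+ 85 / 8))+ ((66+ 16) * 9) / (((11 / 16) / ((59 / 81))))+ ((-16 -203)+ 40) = 117500401457 / 194835069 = 603.08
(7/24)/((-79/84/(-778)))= 19061/79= 241.28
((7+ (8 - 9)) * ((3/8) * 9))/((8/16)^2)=81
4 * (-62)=-248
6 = 6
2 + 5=7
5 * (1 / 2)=5 / 2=2.50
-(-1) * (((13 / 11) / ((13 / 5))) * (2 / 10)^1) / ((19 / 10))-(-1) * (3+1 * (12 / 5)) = 5693 / 1045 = 5.45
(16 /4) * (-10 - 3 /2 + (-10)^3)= -4046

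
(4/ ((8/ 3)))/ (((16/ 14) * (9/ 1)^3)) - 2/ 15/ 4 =-613/ 19440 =-0.03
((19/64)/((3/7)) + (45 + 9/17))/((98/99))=4978677/106624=46.69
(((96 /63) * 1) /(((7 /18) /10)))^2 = 3686400 /2401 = 1535.36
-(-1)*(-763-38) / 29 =-801 / 29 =-27.62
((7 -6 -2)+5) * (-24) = -96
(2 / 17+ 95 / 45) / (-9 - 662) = -31 / 9333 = -0.00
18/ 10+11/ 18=217/ 90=2.41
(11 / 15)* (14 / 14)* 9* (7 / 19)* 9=2079 / 95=21.88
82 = 82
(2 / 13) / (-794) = -1 / 5161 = -0.00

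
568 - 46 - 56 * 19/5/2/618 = 806224/1545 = 521.83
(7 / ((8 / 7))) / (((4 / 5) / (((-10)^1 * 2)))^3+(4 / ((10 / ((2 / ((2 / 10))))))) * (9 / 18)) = 765625 / 249992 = 3.06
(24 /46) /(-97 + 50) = -12 /1081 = -0.01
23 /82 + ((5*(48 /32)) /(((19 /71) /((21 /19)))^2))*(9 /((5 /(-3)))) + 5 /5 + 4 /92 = -84740092243 /122892703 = -689.55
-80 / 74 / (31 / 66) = -2.30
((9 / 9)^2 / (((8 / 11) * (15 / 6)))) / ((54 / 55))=121 / 216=0.56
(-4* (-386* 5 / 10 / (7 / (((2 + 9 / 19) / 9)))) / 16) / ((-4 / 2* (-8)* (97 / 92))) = 208633 / 1857744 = 0.11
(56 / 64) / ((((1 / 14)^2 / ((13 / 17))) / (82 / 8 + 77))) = 1556191 / 136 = 11442.58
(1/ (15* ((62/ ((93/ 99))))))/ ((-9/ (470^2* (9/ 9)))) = -22090/ 891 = -24.79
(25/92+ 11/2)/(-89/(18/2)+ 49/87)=-138591/223928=-0.62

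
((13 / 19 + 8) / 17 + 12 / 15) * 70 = 29638 / 323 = 91.76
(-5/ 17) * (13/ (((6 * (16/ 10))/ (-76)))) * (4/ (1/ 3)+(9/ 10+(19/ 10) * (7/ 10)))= 351481/ 816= 430.74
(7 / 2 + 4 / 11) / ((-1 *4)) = -85 / 88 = -0.97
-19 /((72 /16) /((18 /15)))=-76 /15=-5.07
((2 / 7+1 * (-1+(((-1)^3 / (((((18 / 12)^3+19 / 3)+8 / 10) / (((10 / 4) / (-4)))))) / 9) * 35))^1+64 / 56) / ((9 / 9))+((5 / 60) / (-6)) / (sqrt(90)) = 17474 / 26481 -sqrt(10) / 2160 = 0.66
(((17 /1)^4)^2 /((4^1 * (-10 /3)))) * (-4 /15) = 6975757441 /50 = 139515148.82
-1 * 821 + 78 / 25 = -20447 / 25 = -817.88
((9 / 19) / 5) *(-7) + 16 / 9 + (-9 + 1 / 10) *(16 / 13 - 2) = 88484 / 11115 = 7.96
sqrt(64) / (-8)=-1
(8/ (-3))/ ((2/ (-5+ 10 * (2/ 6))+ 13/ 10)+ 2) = -80/ 63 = -1.27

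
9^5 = 59049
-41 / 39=-1.05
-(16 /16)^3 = -1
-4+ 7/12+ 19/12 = -11/6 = -1.83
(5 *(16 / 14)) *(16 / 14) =6.53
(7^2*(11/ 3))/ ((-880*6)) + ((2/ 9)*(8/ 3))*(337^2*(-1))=-290736787/ 4320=-67300.18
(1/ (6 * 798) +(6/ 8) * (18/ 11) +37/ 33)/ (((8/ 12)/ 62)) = 3834731/ 17556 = 218.43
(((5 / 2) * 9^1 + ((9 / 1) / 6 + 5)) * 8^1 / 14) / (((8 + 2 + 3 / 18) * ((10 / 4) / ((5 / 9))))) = 464 / 1281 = 0.36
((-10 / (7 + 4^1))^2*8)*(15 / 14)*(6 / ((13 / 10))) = 360000 / 11011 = 32.69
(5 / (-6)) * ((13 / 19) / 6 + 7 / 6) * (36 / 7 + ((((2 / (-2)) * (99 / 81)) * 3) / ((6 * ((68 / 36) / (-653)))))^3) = -10063472.02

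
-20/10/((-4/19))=19/2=9.50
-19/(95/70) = -14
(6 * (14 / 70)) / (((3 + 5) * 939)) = 0.00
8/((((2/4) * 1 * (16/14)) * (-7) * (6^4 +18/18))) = -2/1297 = -0.00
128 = 128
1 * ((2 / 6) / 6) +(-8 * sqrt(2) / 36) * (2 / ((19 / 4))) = 1 / 18 -16 * sqrt(2) / 171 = -0.08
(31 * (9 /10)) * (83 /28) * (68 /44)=393669 /3080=127.81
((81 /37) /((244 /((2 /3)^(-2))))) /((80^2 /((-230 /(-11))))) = 16767 /254228480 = 0.00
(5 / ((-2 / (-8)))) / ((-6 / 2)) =-20 / 3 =-6.67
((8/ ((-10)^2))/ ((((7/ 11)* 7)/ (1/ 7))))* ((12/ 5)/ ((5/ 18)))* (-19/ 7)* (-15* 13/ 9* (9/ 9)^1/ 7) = 0.19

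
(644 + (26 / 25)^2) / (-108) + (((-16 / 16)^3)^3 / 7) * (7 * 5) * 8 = -258598 / 5625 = -45.97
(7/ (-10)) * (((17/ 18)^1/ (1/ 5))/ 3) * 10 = -595/ 54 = -11.02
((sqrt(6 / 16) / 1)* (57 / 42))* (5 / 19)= 5* sqrt(6) / 56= 0.22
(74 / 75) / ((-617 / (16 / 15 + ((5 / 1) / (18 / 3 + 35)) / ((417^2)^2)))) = -0.00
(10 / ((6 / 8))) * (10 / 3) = 400 / 9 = 44.44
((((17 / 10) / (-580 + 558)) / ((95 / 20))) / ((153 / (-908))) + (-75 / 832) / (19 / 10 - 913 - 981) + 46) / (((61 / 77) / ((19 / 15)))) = 1137480028681 / 15433048800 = 73.70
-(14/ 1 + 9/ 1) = -23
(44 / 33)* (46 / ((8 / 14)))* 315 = 33810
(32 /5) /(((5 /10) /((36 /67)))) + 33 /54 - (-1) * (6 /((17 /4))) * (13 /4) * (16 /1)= 8293109 /102510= 80.90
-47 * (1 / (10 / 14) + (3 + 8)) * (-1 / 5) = 2914 / 25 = 116.56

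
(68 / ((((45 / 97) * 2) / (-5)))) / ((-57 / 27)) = 3298 / 19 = 173.58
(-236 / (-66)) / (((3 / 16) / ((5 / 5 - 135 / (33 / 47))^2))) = 8357828608 / 11979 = 697706.70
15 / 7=2.14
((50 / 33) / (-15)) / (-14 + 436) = -5 / 20889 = -0.00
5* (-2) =-10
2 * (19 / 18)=19 / 9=2.11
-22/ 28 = -11/ 14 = -0.79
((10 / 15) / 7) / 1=2 / 21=0.10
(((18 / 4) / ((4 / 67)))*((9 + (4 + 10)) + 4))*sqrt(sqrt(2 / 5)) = 16281*2^(1 / 4)*5^(3 / 4) / 40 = 1618.48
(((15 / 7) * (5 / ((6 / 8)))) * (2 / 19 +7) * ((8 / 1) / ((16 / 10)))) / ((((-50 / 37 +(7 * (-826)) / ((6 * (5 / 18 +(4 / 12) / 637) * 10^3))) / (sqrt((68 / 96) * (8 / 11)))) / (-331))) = 439651991250000 * sqrt(561) / 415768414831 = 25046.03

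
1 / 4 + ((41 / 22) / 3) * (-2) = -131 / 132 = -0.99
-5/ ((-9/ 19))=10.56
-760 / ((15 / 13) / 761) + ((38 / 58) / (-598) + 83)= -26073471611 / 52026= -501162.33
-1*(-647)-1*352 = 295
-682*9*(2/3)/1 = -4092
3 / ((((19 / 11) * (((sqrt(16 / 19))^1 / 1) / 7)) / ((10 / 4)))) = 1155 * sqrt(19) / 152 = 33.12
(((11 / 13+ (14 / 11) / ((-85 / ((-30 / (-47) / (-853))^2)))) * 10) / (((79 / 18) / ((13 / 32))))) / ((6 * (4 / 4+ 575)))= 16530959806285 / 72943011149454336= 0.00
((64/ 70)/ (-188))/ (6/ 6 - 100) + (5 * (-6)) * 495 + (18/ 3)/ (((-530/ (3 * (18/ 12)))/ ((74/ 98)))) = -1794455030911/ 120838410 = -14850.04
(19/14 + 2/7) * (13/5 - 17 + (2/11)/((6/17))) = -52693/2310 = -22.81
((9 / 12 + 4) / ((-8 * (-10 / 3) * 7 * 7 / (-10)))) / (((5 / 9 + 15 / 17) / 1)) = -8721 / 344960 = -0.03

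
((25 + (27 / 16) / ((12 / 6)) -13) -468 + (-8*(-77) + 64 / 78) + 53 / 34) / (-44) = -3462941 / 933504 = -3.71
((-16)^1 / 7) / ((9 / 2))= -32 / 63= -0.51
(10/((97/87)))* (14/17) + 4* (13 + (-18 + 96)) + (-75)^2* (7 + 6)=121195541/1649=73496.39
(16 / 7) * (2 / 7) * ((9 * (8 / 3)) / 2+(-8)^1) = 2.61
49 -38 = 11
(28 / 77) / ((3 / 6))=8 / 11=0.73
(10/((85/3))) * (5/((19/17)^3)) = 8670/6859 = 1.26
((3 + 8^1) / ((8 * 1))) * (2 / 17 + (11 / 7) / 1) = 2211 / 952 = 2.32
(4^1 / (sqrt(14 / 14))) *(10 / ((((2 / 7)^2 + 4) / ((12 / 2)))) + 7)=434 / 5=86.80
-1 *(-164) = 164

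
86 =86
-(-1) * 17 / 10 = 17 / 10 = 1.70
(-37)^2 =1369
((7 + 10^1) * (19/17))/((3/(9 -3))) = 38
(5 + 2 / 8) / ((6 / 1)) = 7 / 8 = 0.88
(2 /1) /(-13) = -2 /13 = -0.15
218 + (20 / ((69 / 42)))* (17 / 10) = 5490 / 23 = 238.70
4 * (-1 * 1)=-4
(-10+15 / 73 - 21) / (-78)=1124 / 2847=0.39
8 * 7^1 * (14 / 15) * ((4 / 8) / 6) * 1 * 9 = 196 / 5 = 39.20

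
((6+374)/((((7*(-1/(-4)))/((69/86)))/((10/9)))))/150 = 3496/2709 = 1.29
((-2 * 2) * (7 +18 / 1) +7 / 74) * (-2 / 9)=22.20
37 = 37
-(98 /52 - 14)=315 /26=12.12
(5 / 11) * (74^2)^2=13630261.82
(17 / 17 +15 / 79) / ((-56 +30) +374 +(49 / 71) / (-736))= 4912064 / 1436618081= 0.00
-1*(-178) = 178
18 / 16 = 9 / 8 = 1.12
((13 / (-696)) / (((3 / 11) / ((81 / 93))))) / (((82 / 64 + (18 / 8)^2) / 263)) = -451308 / 182497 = -2.47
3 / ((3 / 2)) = 2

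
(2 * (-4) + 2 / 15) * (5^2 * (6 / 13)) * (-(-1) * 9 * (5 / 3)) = -17700 / 13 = -1361.54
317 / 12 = 26.42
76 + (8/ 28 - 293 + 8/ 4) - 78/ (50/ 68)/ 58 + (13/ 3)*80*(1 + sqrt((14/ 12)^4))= 82485661/ 137025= 601.98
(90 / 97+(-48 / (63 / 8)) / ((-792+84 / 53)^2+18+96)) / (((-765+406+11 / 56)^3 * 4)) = -10403386205583616 / 2071756808676373359376215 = -0.00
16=16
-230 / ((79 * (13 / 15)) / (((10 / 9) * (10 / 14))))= -57500 / 21567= -2.67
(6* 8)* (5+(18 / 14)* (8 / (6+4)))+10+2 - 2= 10478 / 35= 299.37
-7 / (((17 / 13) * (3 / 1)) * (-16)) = 91 / 816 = 0.11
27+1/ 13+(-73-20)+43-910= -12128/ 13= -932.92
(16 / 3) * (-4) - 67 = -265 / 3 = -88.33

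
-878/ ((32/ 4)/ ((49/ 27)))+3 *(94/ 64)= -168281/ 864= -194.77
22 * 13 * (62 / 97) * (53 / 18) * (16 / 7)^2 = 120293888 / 42777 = 2812.12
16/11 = 1.45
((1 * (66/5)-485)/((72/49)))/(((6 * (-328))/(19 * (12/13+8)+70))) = 19997243/511680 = 39.08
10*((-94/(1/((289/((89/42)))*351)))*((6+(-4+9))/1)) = -44052928920/89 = -494976729.44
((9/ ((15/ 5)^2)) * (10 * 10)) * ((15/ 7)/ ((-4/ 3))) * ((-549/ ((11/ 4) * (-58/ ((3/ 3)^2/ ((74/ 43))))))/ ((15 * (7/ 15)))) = -26557875/ 578347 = -45.92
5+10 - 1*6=9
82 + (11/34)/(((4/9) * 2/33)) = 25571/272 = 94.01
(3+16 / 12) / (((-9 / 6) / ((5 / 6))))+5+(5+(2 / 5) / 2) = 1052 / 135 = 7.79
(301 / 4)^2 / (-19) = -90601 / 304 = -298.03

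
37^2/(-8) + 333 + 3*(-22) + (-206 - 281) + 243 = -1185/8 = -148.12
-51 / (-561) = 1 / 11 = 0.09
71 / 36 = 1.97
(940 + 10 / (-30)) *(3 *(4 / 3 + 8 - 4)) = 45104 / 3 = 15034.67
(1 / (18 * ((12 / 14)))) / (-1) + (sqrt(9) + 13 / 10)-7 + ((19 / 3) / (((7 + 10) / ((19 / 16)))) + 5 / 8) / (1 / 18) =301993 / 18360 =16.45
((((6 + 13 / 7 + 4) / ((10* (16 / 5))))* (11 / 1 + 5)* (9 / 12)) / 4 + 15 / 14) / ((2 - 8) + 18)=163 / 896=0.18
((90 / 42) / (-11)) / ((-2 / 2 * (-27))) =-5 / 693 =-0.01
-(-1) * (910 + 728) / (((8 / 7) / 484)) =693693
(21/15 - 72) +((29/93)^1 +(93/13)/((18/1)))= -844979/12090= -69.89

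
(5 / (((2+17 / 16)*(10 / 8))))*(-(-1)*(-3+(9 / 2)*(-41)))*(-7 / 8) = 214.29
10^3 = 1000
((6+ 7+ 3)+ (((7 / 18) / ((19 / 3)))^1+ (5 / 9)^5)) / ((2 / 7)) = 253108261 / 4487724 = 56.40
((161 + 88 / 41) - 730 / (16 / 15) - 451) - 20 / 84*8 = -6709831 / 6888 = -974.13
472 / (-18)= -236 / 9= -26.22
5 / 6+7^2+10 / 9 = 917 / 18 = 50.94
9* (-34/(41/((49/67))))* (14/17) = -12348/2747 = -4.50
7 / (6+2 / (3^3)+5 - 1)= 189 / 272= 0.69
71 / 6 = 11.83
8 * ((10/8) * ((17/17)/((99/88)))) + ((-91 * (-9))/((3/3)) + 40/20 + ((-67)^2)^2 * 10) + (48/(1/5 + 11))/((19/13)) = 241209915257/1197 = 201512042.82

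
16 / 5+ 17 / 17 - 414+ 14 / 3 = -6077 / 15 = -405.13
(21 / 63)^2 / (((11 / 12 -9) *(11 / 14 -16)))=56 / 61983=0.00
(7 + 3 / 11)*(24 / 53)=1920 / 583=3.29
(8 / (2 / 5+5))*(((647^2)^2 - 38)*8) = 2076841420361.48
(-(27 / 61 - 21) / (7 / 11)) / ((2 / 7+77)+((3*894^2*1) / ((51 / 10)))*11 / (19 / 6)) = 4455462 / 225251348843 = 0.00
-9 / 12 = -3 / 4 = -0.75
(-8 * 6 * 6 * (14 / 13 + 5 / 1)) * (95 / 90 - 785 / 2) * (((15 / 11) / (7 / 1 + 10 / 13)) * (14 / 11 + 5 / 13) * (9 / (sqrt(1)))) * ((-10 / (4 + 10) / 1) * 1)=-1281131.46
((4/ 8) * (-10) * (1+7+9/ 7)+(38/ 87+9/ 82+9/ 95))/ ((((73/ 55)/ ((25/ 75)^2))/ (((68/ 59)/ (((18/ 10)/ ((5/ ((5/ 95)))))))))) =-2031006747550/ 8710860123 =-233.16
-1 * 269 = -269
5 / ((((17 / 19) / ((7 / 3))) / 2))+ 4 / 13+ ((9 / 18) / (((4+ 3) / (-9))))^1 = 238949 / 9282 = 25.74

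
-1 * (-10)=10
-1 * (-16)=16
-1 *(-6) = 6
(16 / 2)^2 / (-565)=-64 / 565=-0.11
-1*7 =-7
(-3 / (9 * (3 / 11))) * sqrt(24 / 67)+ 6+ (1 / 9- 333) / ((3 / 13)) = -38786 / 27- 22 * sqrt(402) / 603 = -1437.25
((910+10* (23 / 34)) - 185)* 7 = 87080 / 17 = 5122.35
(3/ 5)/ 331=3/ 1655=0.00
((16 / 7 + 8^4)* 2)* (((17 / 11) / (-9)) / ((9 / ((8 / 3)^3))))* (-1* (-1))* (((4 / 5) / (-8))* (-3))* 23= -522100736 / 25515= -20462.50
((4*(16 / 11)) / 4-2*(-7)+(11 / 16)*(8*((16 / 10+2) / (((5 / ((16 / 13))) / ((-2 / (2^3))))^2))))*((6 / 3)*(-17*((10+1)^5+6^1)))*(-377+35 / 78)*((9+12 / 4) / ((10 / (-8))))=-27474398208621664 / 89375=-307405854082.48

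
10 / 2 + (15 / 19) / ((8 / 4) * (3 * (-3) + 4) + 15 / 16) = 2707 / 551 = 4.91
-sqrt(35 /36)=-sqrt(35) /6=-0.99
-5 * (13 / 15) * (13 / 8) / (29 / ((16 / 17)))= -338 / 1479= -0.23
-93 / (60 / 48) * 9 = -3348 / 5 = -669.60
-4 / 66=-2 / 33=-0.06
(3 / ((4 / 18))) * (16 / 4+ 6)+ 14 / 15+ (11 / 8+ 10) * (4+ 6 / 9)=11341 / 60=189.02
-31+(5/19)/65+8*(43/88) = -73595/2717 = -27.09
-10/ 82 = -5/ 41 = -0.12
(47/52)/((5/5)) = 0.90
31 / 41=0.76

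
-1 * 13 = -13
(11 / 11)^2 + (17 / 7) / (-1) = -10 / 7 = -1.43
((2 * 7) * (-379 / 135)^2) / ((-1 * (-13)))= 8.49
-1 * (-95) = 95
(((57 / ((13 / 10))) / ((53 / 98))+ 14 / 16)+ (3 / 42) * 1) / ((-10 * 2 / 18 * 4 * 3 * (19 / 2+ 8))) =-0.35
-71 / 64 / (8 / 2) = -0.28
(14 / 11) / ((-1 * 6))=-7 / 33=-0.21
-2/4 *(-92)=46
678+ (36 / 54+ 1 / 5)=10183 / 15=678.87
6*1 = 6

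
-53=-53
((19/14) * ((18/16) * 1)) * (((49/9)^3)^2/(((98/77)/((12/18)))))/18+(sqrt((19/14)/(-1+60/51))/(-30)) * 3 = 59037327041/51018336 - sqrt(13566)/420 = 1156.90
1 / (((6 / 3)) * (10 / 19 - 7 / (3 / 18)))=-19 / 1576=-0.01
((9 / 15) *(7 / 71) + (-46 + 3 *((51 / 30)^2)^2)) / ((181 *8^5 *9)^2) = -14828027 / 2023020982582640640000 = -0.00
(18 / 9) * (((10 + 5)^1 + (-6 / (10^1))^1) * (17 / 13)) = 2448 / 65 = 37.66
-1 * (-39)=39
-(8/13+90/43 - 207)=204.29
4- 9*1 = -5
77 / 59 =1.31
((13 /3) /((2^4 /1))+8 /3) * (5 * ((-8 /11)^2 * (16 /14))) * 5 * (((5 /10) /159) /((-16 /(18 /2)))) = -3525 /44891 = -0.08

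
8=8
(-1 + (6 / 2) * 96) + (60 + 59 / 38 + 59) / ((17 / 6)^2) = 1658375 / 5491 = 302.02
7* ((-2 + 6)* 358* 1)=10024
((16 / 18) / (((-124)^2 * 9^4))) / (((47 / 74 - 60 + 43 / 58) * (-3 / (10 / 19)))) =5365 / 203461456472919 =0.00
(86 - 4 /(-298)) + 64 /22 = 145744 /1639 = 88.92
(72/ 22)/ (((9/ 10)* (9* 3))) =40/ 297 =0.13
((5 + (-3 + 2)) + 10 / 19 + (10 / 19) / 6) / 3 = 263 / 171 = 1.54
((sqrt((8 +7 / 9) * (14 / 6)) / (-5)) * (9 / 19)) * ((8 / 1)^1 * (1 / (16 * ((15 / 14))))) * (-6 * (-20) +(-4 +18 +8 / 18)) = -1694 * sqrt(1659) / 2565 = -26.90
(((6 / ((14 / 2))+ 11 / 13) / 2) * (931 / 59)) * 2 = 20615 / 767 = 26.88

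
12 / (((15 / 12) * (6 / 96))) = 768 / 5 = 153.60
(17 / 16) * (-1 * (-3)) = 51 / 16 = 3.19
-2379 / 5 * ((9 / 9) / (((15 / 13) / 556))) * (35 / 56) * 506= -362536603 / 5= -72507320.60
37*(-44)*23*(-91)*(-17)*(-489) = 28325749452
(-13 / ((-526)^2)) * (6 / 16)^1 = -39 / 2213408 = -0.00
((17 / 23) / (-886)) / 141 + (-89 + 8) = -81.00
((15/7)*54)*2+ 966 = 1197.43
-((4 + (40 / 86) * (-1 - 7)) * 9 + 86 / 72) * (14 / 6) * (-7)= 60.53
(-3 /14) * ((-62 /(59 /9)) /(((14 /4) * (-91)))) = -1674 /263081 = -0.01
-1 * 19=-19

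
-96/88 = -12/11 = -1.09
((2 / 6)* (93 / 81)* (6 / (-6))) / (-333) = 31 / 26973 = 0.00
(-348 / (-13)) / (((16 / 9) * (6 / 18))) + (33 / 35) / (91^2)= 52371087 / 1159340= 45.17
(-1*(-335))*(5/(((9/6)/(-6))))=-6700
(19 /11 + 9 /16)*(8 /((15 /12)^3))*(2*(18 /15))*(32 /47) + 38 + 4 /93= 1603758202 /30050625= 53.37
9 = 9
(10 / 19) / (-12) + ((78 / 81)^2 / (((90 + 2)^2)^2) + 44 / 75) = 3366339554227 / 6201724305600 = 0.54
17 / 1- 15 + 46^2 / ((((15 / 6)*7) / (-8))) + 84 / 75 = -168734 / 175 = -964.19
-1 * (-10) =10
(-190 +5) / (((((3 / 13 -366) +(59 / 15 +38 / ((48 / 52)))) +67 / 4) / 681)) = 32756100 / 79019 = 414.53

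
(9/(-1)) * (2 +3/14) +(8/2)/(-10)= -1423/70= -20.33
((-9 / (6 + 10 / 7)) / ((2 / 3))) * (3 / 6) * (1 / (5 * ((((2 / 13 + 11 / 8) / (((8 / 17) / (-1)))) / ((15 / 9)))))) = 84 / 901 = 0.09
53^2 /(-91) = -2809 /91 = -30.87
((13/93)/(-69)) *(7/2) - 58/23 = -32455/12834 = -2.53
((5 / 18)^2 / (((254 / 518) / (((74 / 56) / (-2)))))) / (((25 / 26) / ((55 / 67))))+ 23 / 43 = 211546367 / 474189552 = 0.45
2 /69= 0.03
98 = 98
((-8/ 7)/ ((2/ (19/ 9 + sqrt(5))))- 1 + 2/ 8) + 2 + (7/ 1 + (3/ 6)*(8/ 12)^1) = 1859/ 252- 4*sqrt(5)/ 7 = 6.10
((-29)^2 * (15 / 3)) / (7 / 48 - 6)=-201840 / 281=-718.29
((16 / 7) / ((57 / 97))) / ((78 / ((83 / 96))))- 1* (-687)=128292935 / 186732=687.04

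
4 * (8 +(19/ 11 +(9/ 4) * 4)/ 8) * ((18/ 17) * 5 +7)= 7809/ 17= 459.35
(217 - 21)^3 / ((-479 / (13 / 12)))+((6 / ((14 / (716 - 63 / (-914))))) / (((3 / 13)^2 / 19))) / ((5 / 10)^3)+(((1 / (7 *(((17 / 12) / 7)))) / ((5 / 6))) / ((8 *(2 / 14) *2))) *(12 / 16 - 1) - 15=2684798153491451 / 3125934840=858878.48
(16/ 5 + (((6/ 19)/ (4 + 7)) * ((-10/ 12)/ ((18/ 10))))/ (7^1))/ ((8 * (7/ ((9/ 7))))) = 210547/ 2867480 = 0.07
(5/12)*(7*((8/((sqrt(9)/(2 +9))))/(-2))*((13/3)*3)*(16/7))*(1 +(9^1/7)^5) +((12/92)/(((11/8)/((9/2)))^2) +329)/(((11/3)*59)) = -5735.45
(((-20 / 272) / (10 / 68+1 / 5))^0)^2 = 1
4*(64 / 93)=256 / 93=2.75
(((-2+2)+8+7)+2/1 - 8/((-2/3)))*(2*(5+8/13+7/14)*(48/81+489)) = 173654.73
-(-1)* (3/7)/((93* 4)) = 0.00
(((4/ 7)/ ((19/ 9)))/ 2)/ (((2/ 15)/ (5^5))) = 421875/ 133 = 3171.99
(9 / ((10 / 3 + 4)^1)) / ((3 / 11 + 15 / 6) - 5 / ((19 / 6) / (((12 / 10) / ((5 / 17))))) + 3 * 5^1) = 2565 / 23681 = 0.11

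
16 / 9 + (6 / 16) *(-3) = 47 / 72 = 0.65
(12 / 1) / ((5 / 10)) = 24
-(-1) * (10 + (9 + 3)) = 22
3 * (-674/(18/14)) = -4718/3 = -1572.67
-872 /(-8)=109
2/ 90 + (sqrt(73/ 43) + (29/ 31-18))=-15.74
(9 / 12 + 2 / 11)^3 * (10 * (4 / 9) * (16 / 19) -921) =-10810327771 / 14566464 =-742.14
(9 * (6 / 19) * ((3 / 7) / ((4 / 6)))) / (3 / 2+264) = 54 / 7847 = 0.01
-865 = -865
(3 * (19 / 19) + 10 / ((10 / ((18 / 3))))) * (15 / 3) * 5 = 225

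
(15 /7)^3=3375 /343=9.84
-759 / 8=-94.88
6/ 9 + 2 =8/ 3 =2.67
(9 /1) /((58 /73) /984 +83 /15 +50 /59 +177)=95356980 /1942968379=0.05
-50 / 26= -25 / 13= -1.92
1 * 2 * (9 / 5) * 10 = 36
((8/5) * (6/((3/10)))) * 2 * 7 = 448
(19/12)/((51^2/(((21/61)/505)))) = 0.00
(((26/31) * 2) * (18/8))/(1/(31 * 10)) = 1170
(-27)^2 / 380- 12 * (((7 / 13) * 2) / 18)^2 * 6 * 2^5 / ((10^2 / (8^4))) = -970680211 / 2889900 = -335.89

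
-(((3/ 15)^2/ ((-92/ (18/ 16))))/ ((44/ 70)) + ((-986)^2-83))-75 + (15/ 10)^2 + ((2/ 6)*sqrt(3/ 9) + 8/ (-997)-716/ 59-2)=-4629917349442711/ 4762310080 + sqrt(3)/ 9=-972199.70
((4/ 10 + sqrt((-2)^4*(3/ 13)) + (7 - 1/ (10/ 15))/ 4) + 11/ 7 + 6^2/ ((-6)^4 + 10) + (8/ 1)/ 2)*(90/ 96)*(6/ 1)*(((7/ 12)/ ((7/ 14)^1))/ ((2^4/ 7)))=735*sqrt(39)/ 832 + 28313481/ 1337344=26.69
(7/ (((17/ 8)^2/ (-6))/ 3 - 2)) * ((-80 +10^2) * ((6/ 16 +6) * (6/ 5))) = -1233792/ 2593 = -475.82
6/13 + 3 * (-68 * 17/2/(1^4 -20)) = 22656/247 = 91.72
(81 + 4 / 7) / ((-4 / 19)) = -10849 / 28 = -387.46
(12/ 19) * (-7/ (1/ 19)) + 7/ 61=-5117/ 61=-83.89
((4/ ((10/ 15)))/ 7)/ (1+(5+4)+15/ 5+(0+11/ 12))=72/ 1169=0.06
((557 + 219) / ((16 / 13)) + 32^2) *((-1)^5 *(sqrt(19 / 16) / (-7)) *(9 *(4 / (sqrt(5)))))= 29781 *sqrt(95) / 70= 4146.70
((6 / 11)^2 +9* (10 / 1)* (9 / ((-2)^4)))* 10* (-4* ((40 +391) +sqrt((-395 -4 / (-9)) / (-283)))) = -106226415 / 121 -82155* sqrt(1004933) / 34243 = -880309.34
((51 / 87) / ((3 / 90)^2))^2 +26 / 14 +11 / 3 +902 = 4931917778 / 17661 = 279254.73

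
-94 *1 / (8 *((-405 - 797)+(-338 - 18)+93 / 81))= 1269 / 168140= 0.01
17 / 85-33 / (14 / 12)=-983 / 35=-28.09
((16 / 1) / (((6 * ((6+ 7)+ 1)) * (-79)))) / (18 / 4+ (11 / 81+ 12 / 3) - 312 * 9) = 216 / 250783841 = 0.00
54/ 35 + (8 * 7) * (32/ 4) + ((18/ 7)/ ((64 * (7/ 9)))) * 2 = 1762613/ 3920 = 449.65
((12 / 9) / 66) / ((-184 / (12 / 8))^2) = 1 / 744832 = 0.00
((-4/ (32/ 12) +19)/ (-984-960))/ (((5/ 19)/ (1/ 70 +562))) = -747479/ 38880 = -19.23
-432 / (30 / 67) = -4824 / 5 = -964.80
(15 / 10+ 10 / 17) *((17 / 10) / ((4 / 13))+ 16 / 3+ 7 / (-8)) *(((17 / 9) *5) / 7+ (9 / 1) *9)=55160113 / 32130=1716.78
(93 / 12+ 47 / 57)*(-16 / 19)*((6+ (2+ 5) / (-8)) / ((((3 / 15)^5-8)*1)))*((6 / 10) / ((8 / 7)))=350678125 / 144394224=2.43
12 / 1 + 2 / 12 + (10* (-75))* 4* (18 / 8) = -40427 / 6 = -6737.83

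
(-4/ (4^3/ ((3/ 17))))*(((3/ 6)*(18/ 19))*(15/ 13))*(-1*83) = 33615/ 67184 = 0.50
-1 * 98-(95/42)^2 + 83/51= -3043445/29988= -101.49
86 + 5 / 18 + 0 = 1553 / 18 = 86.28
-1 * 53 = -53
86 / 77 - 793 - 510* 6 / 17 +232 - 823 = -120342 / 77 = -1562.88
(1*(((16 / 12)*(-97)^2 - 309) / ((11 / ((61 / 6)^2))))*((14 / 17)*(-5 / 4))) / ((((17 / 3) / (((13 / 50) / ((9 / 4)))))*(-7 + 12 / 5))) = 12430071199 / 23689908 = 524.70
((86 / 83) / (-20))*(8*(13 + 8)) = -3612 / 415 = -8.70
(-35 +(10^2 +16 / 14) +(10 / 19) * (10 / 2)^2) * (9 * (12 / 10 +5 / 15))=727743 / 665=1094.35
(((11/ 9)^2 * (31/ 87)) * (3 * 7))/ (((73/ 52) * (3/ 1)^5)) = 1365364/ 41668911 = 0.03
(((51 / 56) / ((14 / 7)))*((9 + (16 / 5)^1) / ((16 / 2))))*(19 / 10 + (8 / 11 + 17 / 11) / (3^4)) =17814623 / 13305600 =1.34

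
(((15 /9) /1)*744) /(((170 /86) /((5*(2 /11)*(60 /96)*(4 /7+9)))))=4465550 /1309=3411.42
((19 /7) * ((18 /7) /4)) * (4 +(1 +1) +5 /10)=2223 /196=11.34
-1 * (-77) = 77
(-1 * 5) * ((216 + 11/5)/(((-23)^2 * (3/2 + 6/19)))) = -41458/36501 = -1.14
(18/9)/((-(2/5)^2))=-25/2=-12.50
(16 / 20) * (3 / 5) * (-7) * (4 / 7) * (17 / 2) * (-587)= 239496 / 25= 9579.84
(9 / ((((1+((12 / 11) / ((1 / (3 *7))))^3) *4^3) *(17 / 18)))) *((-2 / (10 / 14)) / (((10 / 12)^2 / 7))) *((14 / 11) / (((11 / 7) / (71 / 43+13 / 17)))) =-17000945577 / 24860740094125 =-0.00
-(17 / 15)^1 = -17 / 15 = -1.13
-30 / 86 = -15 / 43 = -0.35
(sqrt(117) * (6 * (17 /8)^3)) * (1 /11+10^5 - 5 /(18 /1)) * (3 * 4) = 291831654657 * sqrt(13) /1408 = 747311075.76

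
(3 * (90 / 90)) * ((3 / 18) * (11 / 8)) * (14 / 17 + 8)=825 / 136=6.07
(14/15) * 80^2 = 17920/3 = 5973.33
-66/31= -2.13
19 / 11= 1.73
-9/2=-4.50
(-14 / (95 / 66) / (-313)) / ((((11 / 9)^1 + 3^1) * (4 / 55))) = 22869 / 225986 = 0.10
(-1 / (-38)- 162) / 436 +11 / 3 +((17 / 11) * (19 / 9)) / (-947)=5113031069 / 1553299704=3.29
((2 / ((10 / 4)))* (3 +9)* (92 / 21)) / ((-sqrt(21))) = -1472* sqrt(21) / 735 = -9.18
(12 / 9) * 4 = 16 / 3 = 5.33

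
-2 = -2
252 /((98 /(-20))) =-360 /7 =-51.43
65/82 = 0.79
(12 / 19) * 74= 888 / 19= 46.74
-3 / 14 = -0.21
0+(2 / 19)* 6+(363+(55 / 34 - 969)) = -390023 / 646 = -603.75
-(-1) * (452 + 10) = 462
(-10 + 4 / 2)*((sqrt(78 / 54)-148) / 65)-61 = -2781 / 65-8*sqrt(13) / 195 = -42.93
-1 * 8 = -8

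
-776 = -776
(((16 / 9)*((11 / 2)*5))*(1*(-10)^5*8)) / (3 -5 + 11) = -352000000 / 81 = -4345679.01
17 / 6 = 2.83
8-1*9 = -1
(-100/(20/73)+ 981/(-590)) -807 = -692461/590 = -1173.66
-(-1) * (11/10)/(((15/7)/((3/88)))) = 7/400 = 0.02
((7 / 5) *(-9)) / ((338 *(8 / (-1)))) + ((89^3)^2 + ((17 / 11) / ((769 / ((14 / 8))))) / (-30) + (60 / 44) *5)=15501164533312610179 / 31190640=496981290967.82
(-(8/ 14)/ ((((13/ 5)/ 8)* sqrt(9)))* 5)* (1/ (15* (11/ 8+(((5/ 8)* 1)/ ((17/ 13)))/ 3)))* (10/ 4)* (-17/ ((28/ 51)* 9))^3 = 10258466825/ 791343189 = 12.96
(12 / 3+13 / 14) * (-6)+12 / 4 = -26.57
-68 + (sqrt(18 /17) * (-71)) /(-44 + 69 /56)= -68 + 11928 * sqrt(34) /40715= -66.29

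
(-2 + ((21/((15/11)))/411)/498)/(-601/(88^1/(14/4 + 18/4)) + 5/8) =90054932/2432086335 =0.04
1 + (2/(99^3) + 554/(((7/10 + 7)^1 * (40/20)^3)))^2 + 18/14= 83.17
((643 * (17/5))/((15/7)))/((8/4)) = 76517/150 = 510.11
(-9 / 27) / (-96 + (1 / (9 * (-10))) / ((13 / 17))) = 390 / 112337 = 0.00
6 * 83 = 498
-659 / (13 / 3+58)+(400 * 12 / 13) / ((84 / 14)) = 123899 / 2431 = 50.97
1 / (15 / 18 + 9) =6 / 59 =0.10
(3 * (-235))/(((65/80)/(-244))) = 2752320/13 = 211716.92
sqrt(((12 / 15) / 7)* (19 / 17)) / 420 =sqrt(11305) / 124950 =0.00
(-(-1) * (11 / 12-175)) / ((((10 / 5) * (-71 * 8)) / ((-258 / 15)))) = -89827 / 34080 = -2.64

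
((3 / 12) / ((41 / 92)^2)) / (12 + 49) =2116 / 102541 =0.02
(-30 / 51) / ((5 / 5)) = -10 / 17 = -0.59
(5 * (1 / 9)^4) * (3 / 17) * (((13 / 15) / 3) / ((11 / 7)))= 91 / 3680721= 0.00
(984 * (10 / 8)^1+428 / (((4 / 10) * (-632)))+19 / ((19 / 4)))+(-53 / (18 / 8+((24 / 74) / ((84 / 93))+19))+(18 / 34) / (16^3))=151455680080997 / 123149275136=1229.85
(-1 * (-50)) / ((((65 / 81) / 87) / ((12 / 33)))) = 281880 / 143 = 1971.19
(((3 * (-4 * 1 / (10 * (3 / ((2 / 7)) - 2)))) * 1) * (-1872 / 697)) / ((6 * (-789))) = -1248 / 15581435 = -0.00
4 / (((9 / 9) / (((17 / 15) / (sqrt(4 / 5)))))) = 5.07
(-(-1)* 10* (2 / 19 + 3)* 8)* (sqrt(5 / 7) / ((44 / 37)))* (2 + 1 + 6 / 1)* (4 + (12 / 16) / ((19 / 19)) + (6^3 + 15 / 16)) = 348439545* sqrt(35) / 5852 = 352254.98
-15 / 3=-5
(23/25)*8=184/25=7.36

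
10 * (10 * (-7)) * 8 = -5600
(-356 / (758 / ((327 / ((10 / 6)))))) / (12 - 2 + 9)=-174618 / 36005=-4.85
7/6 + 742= 4459/6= 743.17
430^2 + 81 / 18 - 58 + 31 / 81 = 29945195 / 162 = 184846.88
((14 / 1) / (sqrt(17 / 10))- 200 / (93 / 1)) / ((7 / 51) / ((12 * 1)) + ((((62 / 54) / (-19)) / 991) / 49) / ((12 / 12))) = -112928810400 / 600560923 + 1395002952 * sqrt(170) / 19372933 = 750.83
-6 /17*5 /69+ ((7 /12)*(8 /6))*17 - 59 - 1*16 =-217486 /3519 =-61.80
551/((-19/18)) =-522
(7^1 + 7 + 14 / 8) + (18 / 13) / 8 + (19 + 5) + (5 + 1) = 597 / 13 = 45.92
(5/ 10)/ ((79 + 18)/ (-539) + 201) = 539/ 216484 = 0.00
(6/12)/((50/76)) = 19/25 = 0.76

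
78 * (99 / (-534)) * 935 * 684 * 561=-461752356780 / 89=-5188228727.87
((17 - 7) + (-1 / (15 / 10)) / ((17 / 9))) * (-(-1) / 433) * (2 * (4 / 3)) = 1312 / 22083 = 0.06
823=823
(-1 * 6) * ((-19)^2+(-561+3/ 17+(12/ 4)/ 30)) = 1198.34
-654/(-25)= 654/25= 26.16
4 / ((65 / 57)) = 228 / 65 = 3.51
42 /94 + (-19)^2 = 16988 /47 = 361.45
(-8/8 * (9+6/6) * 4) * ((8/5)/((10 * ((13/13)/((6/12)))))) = -16/5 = -3.20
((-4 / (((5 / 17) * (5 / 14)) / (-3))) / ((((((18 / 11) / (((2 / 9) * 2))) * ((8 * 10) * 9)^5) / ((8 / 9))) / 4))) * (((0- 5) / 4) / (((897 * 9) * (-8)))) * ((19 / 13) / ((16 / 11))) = 273581 / 24672721973133312000000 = 0.00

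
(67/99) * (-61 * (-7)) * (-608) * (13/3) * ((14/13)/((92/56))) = -3409277312/6831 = -499089.05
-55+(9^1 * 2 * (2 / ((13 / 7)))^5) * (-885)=-8587957435 / 371293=-23129.87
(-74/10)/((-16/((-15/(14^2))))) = -111/3136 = -0.04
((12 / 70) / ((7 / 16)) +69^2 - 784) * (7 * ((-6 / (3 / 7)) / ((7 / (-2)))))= 3897844 / 35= 111366.97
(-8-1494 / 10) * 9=-7083 / 5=-1416.60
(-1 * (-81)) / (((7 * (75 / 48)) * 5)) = 1.48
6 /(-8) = -3 /4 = -0.75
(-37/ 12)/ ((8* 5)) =-37/ 480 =-0.08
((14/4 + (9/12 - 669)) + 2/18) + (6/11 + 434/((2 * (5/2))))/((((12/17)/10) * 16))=-465143/792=-587.30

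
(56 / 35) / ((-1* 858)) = -0.00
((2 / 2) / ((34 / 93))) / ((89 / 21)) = 0.65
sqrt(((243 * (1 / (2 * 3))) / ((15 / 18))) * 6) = 27 * sqrt(10) / 5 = 17.08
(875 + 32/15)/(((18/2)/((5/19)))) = 13157/513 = 25.65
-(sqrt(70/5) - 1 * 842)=842 - sqrt(14)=838.26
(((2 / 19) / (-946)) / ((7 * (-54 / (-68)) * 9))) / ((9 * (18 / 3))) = -17 / 412745949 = -0.00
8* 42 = 336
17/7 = 2.43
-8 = -8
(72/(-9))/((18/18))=-8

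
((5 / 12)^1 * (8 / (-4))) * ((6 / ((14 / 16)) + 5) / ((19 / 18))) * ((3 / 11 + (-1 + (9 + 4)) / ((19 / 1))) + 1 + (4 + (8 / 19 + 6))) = -458160 / 3971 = -115.38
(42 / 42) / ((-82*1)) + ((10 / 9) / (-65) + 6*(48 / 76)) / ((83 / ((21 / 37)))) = 0.01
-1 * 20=-20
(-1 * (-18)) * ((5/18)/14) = 5/14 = 0.36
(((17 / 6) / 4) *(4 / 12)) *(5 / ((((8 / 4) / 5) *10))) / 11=85 / 3168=0.03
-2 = -2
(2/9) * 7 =14/9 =1.56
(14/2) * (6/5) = 42/5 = 8.40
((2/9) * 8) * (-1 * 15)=-80/3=-26.67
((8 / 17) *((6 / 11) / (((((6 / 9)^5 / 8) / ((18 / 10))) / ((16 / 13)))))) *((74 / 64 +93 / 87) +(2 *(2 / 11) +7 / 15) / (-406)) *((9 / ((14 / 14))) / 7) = 93804572178 / 949974025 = 98.74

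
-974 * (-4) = 3896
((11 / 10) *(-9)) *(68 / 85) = -198 / 25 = -7.92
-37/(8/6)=-111/4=-27.75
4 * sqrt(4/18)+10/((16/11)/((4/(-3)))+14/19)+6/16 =-8249/296+4 * sqrt(2)/3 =-25.98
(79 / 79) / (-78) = -1 / 78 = -0.01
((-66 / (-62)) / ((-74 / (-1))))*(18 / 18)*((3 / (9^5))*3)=11 / 5016978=0.00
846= 846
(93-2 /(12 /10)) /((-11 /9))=-822 /11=-74.73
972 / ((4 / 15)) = 3645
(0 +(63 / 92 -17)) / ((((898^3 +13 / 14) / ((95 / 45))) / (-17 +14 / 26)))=21360731 / 27281656972791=0.00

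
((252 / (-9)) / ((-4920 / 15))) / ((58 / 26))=91 / 2378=0.04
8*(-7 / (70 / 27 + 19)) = -1512 / 583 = -2.59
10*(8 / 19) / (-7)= -80 / 133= -0.60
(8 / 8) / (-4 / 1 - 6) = -1 / 10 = -0.10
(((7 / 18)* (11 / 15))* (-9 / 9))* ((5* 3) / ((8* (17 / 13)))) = -1001 / 2448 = -0.41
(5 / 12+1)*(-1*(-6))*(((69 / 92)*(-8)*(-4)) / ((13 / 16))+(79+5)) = 12546 / 13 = 965.08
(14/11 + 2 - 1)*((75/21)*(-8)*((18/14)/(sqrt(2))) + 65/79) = 1625/869 - 22500*sqrt(2)/539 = -57.16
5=5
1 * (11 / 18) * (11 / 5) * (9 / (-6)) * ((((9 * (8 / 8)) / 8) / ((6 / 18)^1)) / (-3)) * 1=363 / 160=2.27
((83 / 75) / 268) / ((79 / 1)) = 83 / 1587900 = 0.00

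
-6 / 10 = -3 / 5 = -0.60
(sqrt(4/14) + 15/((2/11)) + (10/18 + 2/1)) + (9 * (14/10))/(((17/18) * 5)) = sqrt(14)/7 + 671087/7650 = 88.26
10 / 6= 5 / 3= 1.67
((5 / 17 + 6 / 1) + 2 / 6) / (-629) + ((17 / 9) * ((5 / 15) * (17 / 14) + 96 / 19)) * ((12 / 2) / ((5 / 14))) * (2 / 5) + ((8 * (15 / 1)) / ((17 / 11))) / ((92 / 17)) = 17581289452 / 210277845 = 83.61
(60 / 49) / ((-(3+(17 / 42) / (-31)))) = -11160 / 27223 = -0.41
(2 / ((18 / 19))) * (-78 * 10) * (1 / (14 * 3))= -2470 / 63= -39.21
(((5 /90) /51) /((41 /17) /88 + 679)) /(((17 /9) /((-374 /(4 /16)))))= -3872 /3047475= -0.00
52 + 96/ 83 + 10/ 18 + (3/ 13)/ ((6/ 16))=527575/ 9711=54.33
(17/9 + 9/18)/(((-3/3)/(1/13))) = -43/234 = -0.18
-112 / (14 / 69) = -552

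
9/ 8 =1.12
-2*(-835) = 1670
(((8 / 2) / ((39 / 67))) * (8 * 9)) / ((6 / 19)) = 1566.77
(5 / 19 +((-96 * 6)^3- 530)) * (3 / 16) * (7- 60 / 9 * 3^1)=141607697751 / 304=465814795.23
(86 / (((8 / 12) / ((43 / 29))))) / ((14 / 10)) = 27735 / 203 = 136.63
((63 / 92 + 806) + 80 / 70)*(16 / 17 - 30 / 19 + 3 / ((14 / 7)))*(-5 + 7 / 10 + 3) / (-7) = 3767065081 / 29121680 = 129.36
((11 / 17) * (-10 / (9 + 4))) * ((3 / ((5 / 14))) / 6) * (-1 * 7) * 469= 505582 / 221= 2287.70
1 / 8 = 0.12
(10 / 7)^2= 2.04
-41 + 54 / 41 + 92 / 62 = -48551 / 1271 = -38.20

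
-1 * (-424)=424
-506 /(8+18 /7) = -1771 /37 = -47.86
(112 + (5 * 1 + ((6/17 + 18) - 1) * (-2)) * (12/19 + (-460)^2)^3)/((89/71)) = -2330029441133242282474384/10377667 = -224523434904323127.97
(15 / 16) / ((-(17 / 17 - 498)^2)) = -15 / 3952144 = -0.00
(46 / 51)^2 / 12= 529 / 7803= 0.07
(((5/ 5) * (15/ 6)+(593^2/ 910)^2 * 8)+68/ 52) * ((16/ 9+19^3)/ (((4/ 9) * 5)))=4363128172456159/ 1183000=3688189494.89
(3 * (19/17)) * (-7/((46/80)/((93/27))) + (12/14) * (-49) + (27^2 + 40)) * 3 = 2694371/391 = 6890.97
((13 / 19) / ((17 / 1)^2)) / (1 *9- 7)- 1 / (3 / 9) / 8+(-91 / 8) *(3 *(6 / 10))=-2289617 / 109820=-20.85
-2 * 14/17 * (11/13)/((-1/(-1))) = -308/221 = -1.39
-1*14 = -14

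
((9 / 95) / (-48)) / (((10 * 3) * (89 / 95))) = -1 / 14240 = -0.00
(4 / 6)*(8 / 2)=2.67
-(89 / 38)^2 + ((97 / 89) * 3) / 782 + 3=-124683509 / 50249756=-2.48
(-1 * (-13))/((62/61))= 793/62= 12.79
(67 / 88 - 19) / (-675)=107 / 3960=0.03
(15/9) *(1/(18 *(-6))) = -5/324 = -0.02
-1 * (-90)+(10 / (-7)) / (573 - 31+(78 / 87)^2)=143792665 / 1597743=90.00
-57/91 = -0.63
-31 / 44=-0.70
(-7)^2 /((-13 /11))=-539 /13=-41.46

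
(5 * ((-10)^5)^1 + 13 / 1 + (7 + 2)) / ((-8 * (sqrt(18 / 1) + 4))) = -249989 / 2 + 749967 * sqrt(2) / 8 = 7582.19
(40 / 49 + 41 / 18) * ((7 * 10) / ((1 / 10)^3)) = 13645000 / 63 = 216587.30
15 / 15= 1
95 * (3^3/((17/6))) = 15390/17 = 905.29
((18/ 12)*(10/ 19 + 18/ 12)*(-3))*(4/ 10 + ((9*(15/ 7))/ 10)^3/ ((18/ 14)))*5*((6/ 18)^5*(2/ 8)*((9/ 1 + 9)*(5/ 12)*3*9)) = -1933635/ 34048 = -56.79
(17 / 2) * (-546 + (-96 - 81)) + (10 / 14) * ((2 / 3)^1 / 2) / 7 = -1806767 / 294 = -6145.47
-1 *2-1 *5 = -7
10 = 10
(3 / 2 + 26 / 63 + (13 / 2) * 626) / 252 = 512935 / 31752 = 16.15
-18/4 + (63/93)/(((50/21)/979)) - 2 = 210832/775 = 272.04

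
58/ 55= 1.05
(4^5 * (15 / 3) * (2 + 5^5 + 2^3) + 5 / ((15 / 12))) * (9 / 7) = 144460836 / 7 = 20637262.29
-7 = -7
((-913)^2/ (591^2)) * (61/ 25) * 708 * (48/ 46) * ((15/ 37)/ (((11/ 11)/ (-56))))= -16128079731456/ 165132295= -97667.63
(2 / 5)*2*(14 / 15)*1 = 0.75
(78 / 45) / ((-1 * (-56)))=13 / 420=0.03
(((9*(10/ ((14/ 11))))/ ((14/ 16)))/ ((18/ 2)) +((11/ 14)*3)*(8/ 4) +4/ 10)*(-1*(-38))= 535.57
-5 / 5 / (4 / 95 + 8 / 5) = -95 / 156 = -0.61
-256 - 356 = -612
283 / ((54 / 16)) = 2264 / 27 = 83.85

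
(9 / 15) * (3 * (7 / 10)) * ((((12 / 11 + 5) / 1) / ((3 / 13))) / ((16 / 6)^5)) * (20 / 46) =4444713 / 41451520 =0.11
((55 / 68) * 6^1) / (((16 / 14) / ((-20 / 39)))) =-2.18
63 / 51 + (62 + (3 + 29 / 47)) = 66.85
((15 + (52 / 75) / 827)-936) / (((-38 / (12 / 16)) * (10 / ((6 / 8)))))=171374919 / 125704000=1.36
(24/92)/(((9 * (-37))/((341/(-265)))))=682/676545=0.00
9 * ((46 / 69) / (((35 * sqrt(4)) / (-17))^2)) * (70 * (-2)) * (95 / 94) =-16473 / 329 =-50.07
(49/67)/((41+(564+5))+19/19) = 49/40937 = 0.00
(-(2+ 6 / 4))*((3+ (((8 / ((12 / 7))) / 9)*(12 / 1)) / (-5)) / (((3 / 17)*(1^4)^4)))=-9401 / 270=-34.82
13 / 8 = 1.62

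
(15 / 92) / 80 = 3 / 1472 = 0.00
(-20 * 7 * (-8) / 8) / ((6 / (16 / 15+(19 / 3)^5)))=173345074 / 729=237784.74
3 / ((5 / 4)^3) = 192 / 125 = 1.54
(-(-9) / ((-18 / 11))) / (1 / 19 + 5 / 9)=-1881 / 208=-9.04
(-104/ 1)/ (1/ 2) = -208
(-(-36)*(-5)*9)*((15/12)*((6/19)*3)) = -36450/19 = -1918.42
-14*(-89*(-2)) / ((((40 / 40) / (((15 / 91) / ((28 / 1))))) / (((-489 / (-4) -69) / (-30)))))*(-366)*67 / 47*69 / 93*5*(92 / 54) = -68309116685 / 795522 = -85867.04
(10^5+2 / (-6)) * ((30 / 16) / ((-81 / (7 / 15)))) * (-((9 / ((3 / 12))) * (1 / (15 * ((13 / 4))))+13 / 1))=1875293749 / 126360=14840.88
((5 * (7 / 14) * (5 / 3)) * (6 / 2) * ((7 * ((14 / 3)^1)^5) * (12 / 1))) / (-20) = -9411920 / 81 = -116196.54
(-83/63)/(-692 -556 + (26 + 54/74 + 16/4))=3071/2837457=0.00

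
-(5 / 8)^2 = -25 / 64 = -0.39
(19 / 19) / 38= 1 / 38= 0.03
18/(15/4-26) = -0.81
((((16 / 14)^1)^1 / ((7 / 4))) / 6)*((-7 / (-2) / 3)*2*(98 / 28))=8 / 9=0.89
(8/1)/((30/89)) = 356/15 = 23.73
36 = 36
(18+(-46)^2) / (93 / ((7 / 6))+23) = 20.78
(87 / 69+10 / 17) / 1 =1.85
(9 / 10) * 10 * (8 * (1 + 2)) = 216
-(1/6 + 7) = -43/6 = -7.17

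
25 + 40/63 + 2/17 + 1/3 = 27938/1071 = 26.09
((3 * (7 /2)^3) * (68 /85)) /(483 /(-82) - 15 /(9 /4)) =-126567 /15445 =-8.19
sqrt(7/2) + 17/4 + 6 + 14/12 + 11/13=sqrt(14)/2 + 1913/156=14.13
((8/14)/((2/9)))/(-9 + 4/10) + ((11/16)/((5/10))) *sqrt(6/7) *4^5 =-90/301 + 1408 *sqrt(42)/7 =1303.26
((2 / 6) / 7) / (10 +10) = 1 / 420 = 0.00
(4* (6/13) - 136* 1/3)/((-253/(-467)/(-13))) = 792032/759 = 1043.52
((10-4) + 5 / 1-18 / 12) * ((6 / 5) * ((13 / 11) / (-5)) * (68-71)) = 2223 / 275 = 8.08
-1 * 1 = -1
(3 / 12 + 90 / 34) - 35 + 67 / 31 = -63117 / 2108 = -29.94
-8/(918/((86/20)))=-86/2295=-0.04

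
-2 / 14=-1 / 7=-0.14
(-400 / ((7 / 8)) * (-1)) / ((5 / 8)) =5120 / 7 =731.43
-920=-920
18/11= 1.64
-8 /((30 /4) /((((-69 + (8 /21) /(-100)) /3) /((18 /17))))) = 4926872 /212625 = 23.17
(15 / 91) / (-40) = -3 / 728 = -0.00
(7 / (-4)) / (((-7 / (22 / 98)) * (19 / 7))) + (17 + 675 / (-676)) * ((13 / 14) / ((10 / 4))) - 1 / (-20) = 207967 / 34580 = 6.01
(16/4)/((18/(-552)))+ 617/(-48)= -6505/48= -135.52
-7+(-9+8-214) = -222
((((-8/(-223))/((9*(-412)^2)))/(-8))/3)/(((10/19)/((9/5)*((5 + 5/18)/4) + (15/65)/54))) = -42313/9566187920640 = -0.00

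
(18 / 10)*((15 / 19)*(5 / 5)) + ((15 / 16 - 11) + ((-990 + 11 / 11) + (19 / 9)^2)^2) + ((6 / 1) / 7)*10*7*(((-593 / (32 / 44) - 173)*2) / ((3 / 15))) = 750530333869 / 1994544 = 376291.69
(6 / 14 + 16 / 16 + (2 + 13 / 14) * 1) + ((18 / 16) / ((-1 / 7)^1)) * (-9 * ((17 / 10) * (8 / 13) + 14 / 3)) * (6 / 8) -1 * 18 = 2111413 / 7280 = 290.03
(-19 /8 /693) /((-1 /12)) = 19 /462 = 0.04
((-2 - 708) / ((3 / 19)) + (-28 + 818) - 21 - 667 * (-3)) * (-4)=20720 / 3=6906.67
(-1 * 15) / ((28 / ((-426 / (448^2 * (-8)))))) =-3195 / 22478848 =-0.00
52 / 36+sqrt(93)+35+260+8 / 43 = 306.27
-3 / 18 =-1 / 6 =-0.17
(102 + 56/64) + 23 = 1007/8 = 125.88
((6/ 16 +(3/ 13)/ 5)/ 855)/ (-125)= -73/ 18525000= -0.00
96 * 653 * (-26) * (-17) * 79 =2188939584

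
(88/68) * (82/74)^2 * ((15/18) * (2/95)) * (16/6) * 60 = 5917120/1326561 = 4.46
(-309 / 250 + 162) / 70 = 40191 / 17500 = 2.30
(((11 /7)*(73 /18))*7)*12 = 1606 /3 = 535.33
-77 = -77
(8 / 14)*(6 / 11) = 0.31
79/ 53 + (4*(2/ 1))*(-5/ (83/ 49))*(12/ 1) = -281.88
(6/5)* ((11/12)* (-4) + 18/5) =-2/25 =-0.08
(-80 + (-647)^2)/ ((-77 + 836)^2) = 418529/ 576081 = 0.73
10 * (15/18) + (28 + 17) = 160/3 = 53.33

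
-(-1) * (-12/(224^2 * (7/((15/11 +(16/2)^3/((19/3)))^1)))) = -0.00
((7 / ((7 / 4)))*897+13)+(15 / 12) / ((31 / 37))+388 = 494821 / 124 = 3990.49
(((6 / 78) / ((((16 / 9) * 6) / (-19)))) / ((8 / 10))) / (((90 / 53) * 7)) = -1007 / 69888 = -0.01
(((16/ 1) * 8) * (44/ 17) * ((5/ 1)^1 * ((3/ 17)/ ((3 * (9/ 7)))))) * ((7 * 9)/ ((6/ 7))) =4829440/ 867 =5570.29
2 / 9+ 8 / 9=10 / 9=1.11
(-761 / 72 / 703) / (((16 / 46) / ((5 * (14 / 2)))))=-612605 / 404928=-1.51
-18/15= -6/5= -1.20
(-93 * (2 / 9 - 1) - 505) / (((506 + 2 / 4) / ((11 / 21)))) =-28556 / 63819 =-0.45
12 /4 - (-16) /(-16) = 2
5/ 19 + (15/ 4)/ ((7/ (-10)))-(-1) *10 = 1305/ 266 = 4.91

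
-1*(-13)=13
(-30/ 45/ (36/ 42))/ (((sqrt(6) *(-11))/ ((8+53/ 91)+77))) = 118 *sqrt(6)/ 117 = 2.47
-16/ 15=-1.07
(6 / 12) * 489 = 489 / 2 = 244.50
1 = 1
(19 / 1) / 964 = 19 / 964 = 0.02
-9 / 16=-0.56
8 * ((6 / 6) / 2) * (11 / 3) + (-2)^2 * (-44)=-484 / 3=-161.33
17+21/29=514/29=17.72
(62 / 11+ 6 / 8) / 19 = 281 / 836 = 0.34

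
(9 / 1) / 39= 3 / 13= 0.23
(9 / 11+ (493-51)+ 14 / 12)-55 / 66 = 14624 / 33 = 443.15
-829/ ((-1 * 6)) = 829/ 6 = 138.17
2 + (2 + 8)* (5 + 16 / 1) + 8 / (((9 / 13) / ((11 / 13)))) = 1996 / 9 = 221.78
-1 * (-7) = 7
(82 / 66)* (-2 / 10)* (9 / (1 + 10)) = -123 / 605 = -0.20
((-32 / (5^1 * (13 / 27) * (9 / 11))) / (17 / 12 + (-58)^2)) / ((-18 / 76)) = 53504 / 2625025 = 0.02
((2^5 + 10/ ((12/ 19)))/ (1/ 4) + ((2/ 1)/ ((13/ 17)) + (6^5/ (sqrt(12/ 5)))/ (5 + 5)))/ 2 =3782/ 39 + 324 * sqrt(15)/ 5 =347.94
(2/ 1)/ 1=2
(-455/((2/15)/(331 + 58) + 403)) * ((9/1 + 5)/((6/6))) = -37168950/2351507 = -15.81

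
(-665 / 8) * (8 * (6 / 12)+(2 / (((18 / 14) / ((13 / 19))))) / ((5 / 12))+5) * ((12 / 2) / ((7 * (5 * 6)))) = -3293 / 120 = -27.44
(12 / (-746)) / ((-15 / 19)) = 38 / 1865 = 0.02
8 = 8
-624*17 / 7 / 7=-10608 / 49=-216.49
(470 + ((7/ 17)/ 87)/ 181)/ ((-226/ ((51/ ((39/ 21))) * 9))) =-513.99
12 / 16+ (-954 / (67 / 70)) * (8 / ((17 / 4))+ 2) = -17626503 / 4556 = -3868.85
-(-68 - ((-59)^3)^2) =42180533709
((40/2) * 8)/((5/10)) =320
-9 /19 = -0.47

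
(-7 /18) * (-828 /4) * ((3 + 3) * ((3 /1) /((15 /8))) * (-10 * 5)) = -38640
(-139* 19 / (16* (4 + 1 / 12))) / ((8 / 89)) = -705147 / 1568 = -449.71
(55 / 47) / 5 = 11 / 47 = 0.23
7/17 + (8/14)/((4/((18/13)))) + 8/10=10903/7735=1.41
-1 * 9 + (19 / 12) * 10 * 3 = 38.50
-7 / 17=-0.41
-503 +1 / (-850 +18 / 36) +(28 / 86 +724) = 16169297 / 73057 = 221.32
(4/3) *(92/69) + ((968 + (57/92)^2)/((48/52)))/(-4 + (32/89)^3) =-74613456930341/283080985344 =-263.58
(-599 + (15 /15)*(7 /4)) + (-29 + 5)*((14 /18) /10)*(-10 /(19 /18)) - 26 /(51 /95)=-2434117 /3876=-628.00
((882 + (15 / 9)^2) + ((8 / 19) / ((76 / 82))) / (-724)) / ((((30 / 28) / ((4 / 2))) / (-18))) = -29137360784 / 980115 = -29728.51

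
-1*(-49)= 49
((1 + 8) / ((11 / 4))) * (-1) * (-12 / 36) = 12 / 11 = 1.09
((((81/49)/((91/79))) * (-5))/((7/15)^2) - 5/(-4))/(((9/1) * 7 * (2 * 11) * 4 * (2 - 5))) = 27703045/14535769248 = 0.00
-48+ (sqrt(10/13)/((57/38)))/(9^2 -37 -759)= -48 -2 * sqrt(130)/27885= -48.00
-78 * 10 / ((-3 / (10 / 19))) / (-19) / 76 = -650 / 6859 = -0.09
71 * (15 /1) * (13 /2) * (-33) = -456885 /2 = -228442.50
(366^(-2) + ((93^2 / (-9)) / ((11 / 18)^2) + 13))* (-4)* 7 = 290488541525 / 4052169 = 71687.17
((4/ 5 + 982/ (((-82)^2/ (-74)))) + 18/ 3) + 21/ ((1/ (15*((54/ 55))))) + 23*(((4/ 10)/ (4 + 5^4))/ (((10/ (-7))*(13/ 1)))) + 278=2204753723914/ 3780022675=583.26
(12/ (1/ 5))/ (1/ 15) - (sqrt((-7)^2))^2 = 851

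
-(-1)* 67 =67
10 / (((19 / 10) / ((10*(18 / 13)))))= 18000 / 247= 72.87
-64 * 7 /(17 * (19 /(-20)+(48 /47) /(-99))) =27.44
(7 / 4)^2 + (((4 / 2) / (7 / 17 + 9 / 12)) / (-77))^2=1813437497 / 592046224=3.06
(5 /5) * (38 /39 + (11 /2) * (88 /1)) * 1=484.97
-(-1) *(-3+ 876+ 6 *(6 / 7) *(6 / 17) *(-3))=867.55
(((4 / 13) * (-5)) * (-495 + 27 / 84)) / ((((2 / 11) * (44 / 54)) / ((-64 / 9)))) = -3324240 / 91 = -36530.11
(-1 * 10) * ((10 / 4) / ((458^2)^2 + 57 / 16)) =-400 / 704014971193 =-0.00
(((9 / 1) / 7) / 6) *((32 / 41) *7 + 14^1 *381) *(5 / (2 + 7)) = 78185 / 123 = 635.65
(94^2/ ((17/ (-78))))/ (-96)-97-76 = 16953/ 68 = 249.31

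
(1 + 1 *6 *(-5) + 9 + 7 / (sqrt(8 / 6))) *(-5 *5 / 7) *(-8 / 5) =-800 / 7 + 20 *sqrt(3) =-79.64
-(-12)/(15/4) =16/5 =3.20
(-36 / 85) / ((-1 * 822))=6 / 11645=0.00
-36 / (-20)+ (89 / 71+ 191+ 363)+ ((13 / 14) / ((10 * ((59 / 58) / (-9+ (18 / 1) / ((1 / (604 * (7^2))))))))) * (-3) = -8522904723 / 58646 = -145327.98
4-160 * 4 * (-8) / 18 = 2596 / 9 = 288.44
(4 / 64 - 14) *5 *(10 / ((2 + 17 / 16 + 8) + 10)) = -11150 / 337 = -33.09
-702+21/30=-7013/10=-701.30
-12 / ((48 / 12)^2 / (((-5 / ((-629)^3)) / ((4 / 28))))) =-105 / 995432756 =-0.00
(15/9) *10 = 50/3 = 16.67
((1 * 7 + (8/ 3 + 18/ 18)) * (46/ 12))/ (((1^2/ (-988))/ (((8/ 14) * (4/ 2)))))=-46169.40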